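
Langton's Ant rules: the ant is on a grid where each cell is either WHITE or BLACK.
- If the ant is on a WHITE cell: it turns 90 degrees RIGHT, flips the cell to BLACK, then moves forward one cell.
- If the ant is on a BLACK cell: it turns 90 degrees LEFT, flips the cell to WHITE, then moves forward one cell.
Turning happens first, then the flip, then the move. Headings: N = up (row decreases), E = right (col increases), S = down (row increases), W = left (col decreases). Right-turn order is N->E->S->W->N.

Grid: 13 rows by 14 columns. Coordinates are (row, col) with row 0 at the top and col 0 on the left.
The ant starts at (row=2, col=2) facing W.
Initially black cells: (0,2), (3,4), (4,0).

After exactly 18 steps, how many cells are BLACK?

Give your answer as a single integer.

Answer: 9

Derivation:
Step 1: on WHITE (2,2): turn R to N, flip to black, move to (1,2). |black|=4
Step 2: on WHITE (1,2): turn R to E, flip to black, move to (1,3). |black|=5
Step 3: on WHITE (1,3): turn R to S, flip to black, move to (2,3). |black|=6
Step 4: on WHITE (2,3): turn R to W, flip to black, move to (2,2). |black|=7
Step 5: on BLACK (2,2): turn L to S, flip to white, move to (3,2). |black|=6
Step 6: on WHITE (3,2): turn R to W, flip to black, move to (3,1). |black|=7
Step 7: on WHITE (3,1): turn R to N, flip to black, move to (2,1). |black|=8
Step 8: on WHITE (2,1): turn R to E, flip to black, move to (2,2). |black|=9
Step 9: on WHITE (2,2): turn R to S, flip to black, move to (3,2). |black|=10
Step 10: on BLACK (3,2): turn L to E, flip to white, move to (3,3). |black|=9
Step 11: on WHITE (3,3): turn R to S, flip to black, move to (4,3). |black|=10
Step 12: on WHITE (4,3): turn R to W, flip to black, move to (4,2). |black|=11
Step 13: on WHITE (4,2): turn R to N, flip to black, move to (3,2). |black|=12
Step 14: on WHITE (3,2): turn R to E, flip to black, move to (3,3). |black|=13
Step 15: on BLACK (3,3): turn L to N, flip to white, move to (2,3). |black|=12
Step 16: on BLACK (2,3): turn L to W, flip to white, move to (2,2). |black|=11
Step 17: on BLACK (2,2): turn L to S, flip to white, move to (3,2). |black|=10
Step 18: on BLACK (3,2): turn L to E, flip to white, move to (3,3). |black|=9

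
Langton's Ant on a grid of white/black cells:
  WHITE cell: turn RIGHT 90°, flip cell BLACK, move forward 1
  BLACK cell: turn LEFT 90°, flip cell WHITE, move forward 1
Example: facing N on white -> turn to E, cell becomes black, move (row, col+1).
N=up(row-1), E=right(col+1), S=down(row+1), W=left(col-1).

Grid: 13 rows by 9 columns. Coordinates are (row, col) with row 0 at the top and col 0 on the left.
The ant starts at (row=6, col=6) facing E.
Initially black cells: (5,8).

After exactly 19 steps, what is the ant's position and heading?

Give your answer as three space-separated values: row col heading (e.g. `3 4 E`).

Answer: 4 5 N

Derivation:
Step 1: on WHITE (6,6): turn R to S, flip to black, move to (7,6). |black|=2
Step 2: on WHITE (7,6): turn R to W, flip to black, move to (7,5). |black|=3
Step 3: on WHITE (7,5): turn R to N, flip to black, move to (6,5). |black|=4
Step 4: on WHITE (6,5): turn R to E, flip to black, move to (6,6). |black|=5
Step 5: on BLACK (6,6): turn L to N, flip to white, move to (5,6). |black|=4
Step 6: on WHITE (5,6): turn R to E, flip to black, move to (5,7). |black|=5
Step 7: on WHITE (5,7): turn R to S, flip to black, move to (6,7). |black|=6
Step 8: on WHITE (6,7): turn R to W, flip to black, move to (6,6). |black|=7
Step 9: on WHITE (6,6): turn R to N, flip to black, move to (5,6). |black|=8
Step 10: on BLACK (5,6): turn L to W, flip to white, move to (5,5). |black|=7
Step 11: on WHITE (5,5): turn R to N, flip to black, move to (4,5). |black|=8
Step 12: on WHITE (4,5): turn R to E, flip to black, move to (4,6). |black|=9
Step 13: on WHITE (4,6): turn R to S, flip to black, move to (5,6). |black|=10
Step 14: on WHITE (5,6): turn R to W, flip to black, move to (5,5). |black|=11
Step 15: on BLACK (5,5): turn L to S, flip to white, move to (6,5). |black|=10
Step 16: on BLACK (6,5): turn L to E, flip to white, move to (6,6). |black|=9
Step 17: on BLACK (6,6): turn L to N, flip to white, move to (5,6). |black|=8
Step 18: on BLACK (5,6): turn L to W, flip to white, move to (5,5). |black|=7
Step 19: on WHITE (5,5): turn R to N, flip to black, move to (4,5). |black|=8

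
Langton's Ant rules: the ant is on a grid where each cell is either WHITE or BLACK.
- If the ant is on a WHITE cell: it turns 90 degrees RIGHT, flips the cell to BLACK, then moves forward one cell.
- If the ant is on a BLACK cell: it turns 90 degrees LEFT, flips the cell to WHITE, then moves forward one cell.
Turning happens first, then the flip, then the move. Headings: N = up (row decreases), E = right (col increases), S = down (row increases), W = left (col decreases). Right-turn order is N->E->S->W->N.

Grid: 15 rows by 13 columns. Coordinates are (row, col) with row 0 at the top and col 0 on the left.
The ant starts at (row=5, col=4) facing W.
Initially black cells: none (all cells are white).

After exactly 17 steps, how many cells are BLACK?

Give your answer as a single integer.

Answer: 7

Derivation:
Step 1: on WHITE (5,4): turn R to N, flip to black, move to (4,4). |black|=1
Step 2: on WHITE (4,4): turn R to E, flip to black, move to (4,5). |black|=2
Step 3: on WHITE (4,5): turn R to S, flip to black, move to (5,5). |black|=3
Step 4: on WHITE (5,5): turn R to W, flip to black, move to (5,4). |black|=4
Step 5: on BLACK (5,4): turn L to S, flip to white, move to (6,4). |black|=3
Step 6: on WHITE (6,4): turn R to W, flip to black, move to (6,3). |black|=4
Step 7: on WHITE (6,3): turn R to N, flip to black, move to (5,3). |black|=5
Step 8: on WHITE (5,3): turn R to E, flip to black, move to (5,4). |black|=6
Step 9: on WHITE (5,4): turn R to S, flip to black, move to (6,4). |black|=7
Step 10: on BLACK (6,4): turn L to E, flip to white, move to (6,5). |black|=6
Step 11: on WHITE (6,5): turn R to S, flip to black, move to (7,5). |black|=7
Step 12: on WHITE (7,5): turn R to W, flip to black, move to (7,4). |black|=8
Step 13: on WHITE (7,4): turn R to N, flip to black, move to (6,4). |black|=9
Step 14: on WHITE (6,4): turn R to E, flip to black, move to (6,5). |black|=10
Step 15: on BLACK (6,5): turn L to N, flip to white, move to (5,5). |black|=9
Step 16: on BLACK (5,5): turn L to W, flip to white, move to (5,4). |black|=8
Step 17: on BLACK (5,4): turn L to S, flip to white, move to (6,4). |black|=7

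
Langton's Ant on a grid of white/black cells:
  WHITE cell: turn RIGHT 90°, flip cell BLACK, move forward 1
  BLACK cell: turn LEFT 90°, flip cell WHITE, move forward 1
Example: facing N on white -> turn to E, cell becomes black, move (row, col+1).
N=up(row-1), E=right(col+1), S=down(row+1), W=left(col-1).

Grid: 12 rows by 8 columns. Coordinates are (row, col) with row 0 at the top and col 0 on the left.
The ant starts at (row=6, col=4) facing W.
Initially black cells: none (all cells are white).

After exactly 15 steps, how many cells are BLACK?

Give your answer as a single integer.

Step 1: on WHITE (6,4): turn R to N, flip to black, move to (5,4). |black|=1
Step 2: on WHITE (5,4): turn R to E, flip to black, move to (5,5). |black|=2
Step 3: on WHITE (5,5): turn R to S, flip to black, move to (6,5). |black|=3
Step 4: on WHITE (6,5): turn R to W, flip to black, move to (6,4). |black|=4
Step 5: on BLACK (6,4): turn L to S, flip to white, move to (7,4). |black|=3
Step 6: on WHITE (7,4): turn R to W, flip to black, move to (7,3). |black|=4
Step 7: on WHITE (7,3): turn R to N, flip to black, move to (6,3). |black|=5
Step 8: on WHITE (6,3): turn R to E, flip to black, move to (6,4). |black|=6
Step 9: on WHITE (6,4): turn R to S, flip to black, move to (7,4). |black|=7
Step 10: on BLACK (7,4): turn L to E, flip to white, move to (7,5). |black|=6
Step 11: on WHITE (7,5): turn R to S, flip to black, move to (8,5). |black|=7
Step 12: on WHITE (8,5): turn R to W, flip to black, move to (8,4). |black|=8
Step 13: on WHITE (8,4): turn R to N, flip to black, move to (7,4). |black|=9
Step 14: on WHITE (7,4): turn R to E, flip to black, move to (7,5). |black|=10
Step 15: on BLACK (7,5): turn L to N, flip to white, move to (6,5). |black|=9

Answer: 9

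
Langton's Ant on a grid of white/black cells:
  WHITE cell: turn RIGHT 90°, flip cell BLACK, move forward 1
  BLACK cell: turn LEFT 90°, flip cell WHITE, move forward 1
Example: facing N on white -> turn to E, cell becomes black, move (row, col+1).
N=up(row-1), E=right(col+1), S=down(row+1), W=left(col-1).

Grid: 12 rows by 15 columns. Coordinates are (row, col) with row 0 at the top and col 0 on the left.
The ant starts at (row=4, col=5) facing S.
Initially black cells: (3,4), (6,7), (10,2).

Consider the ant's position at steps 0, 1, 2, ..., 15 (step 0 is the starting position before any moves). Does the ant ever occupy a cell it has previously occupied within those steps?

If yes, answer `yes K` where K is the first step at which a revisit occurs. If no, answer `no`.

Answer: yes 6

Derivation:
Step 1: on WHITE (4,5): turn R to W, flip to black, move to (4,4). |black|=4 — new cell
Step 2: on WHITE (4,4): turn R to N, flip to black, move to (3,4). |black|=5 — new cell
Step 3: on BLACK (3,4): turn L to W, flip to white, move to (3,3). |black|=4 — new cell
Step 4: on WHITE (3,3): turn R to N, flip to black, move to (2,3). |black|=5 — new cell
Step 5: on WHITE (2,3): turn R to E, flip to black, move to (2,4). |black|=6 — new cell
Step 6: on WHITE (2,4): turn R to S, flip to black, move to (3,4). |black|=7 — REVISIT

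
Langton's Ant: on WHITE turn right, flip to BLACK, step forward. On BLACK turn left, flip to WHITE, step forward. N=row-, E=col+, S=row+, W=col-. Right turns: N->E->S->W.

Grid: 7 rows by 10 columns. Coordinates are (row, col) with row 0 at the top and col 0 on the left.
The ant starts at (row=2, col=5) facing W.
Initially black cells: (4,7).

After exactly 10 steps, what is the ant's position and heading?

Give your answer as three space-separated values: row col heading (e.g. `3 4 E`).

Answer: 3 6 E

Derivation:
Step 1: on WHITE (2,5): turn R to N, flip to black, move to (1,5). |black|=2
Step 2: on WHITE (1,5): turn R to E, flip to black, move to (1,6). |black|=3
Step 3: on WHITE (1,6): turn R to S, flip to black, move to (2,6). |black|=4
Step 4: on WHITE (2,6): turn R to W, flip to black, move to (2,5). |black|=5
Step 5: on BLACK (2,5): turn L to S, flip to white, move to (3,5). |black|=4
Step 6: on WHITE (3,5): turn R to W, flip to black, move to (3,4). |black|=5
Step 7: on WHITE (3,4): turn R to N, flip to black, move to (2,4). |black|=6
Step 8: on WHITE (2,4): turn R to E, flip to black, move to (2,5). |black|=7
Step 9: on WHITE (2,5): turn R to S, flip to black, move to (3,5). |black|=8
Step 10: on BLACK (3,5): turn L to E, flip to white, move to (3,6). |black|=7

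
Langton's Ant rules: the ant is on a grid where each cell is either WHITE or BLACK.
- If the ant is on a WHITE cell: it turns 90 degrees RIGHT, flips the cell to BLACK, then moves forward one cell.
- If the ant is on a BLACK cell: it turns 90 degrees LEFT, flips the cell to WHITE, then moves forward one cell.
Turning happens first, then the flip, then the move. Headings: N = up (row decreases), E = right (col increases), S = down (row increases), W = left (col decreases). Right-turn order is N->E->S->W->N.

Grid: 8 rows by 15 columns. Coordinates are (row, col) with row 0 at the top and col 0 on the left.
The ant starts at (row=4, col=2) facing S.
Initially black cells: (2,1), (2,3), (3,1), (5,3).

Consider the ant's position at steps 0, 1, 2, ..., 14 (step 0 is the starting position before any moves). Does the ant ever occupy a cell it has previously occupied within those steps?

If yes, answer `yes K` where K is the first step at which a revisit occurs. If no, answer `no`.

Step 1: on WHITE (4,2): turn R to W, flip to black, move to (4,1). |black|=5 — new cell
Step 2: on WHITE (4,1): turn R to N, flip to black, move to (3,1). |black|=6 — new cell
Step 3: on BLACK (3,1): turn L to W, flip to white, move to (3,0). |black|=5 — new cell
Step 4: on WHITE (3,0): turn R to N, flip to black, move to (2,0). |black|=6 — new cell
Step 5: on WHITE (2,0): turn R to E, flip to black, move to (2,1). |black|=7 — new cell
Step 6: on BLACK (2,1): turn L to N, flip to white, move to (1,1). |black|=6 — new cell
Step 7: on WHITE (1,1): turn R to E, flip to black, move to (1,2). |black|=7 — new cell
Step 8: on WHITE (1,2): turn R to S, flip to black, move to (2,2). |black|=8 — new cell
Step 9: on WHITE (2,2): turn R to W, flip to black, move to (2,1). |black|=9 — REVISIT

Answer: yes 9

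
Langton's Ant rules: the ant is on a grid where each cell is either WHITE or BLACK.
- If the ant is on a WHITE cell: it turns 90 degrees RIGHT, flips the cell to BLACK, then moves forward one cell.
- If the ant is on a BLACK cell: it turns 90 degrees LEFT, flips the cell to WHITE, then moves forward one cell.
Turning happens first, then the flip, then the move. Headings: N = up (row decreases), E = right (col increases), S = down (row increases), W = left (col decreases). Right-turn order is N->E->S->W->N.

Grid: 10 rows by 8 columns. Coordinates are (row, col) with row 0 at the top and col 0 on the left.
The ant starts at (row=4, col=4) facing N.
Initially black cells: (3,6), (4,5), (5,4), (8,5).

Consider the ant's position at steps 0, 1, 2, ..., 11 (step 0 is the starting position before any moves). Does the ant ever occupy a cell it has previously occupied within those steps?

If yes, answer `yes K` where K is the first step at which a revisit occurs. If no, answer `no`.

Answer: yes 7

Derivation:
Step 1: on WHITE (4,4): turn R to E, flip to black, move to (4,5). |black|=5 — new cell
Step 2: on BLACK (4,5): turn L to N, flip to white, move to (3,5). |black|=4 — new cell
Step 3: on WHITE (3,5): turn R to E, flip to black, move to (3,6). |black|=5 — new cell
Step 4: on BLACK (3,6): turn L to N, flip to white, move to (2,6). |black|=4 — new cell
Step 5: on WHITE (2,6): turn R to E, flip to black, move to (2,7). |black|=5 — new cell
Step 6: on WHITE (2,7): turn R to S, flip to black, move to (3,7). |black|=6 — new cell
Step 7: on WHITE (3,7): turn R to W, flip to black, move to (3,6). |black|=7 — REVISIT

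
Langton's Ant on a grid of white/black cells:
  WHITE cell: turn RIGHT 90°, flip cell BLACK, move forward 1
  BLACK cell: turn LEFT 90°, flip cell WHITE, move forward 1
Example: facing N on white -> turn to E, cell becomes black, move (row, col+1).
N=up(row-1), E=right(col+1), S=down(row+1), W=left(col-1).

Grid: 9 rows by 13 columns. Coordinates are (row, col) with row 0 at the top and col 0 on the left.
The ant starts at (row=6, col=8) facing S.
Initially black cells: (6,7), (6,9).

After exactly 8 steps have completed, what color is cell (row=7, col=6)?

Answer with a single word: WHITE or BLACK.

Step 1: on WHITE (6,8): turn R to W, flip to black, move to (6,7). |black|=3
Step 2: on BLACK (6,7): turn L to S, flip to white, move to (7,7). |black|=2
Step 3: on WHITE (7,7): turn R to W, flip to black, move to (7,6). |black|=3
Step 4: on WHITE (7,6): turn R to N, flip to black, move to (6,6). |black|=4
Step 5: on WHITE (6,6): turn R to E, flip to black, move to (6,7). |black|=5
Step 6: on WHITE (6,7): turn R to S, flip to black, move to (7,7). |black|=6
Step 7: on BLACK (7,7): turn L to E, flip to white, move to (7,8). |black|=5
Step 8: on WHITE (7,8): turn R to S, flip to black, move to (8,8). |black|=6

Answer: BLACK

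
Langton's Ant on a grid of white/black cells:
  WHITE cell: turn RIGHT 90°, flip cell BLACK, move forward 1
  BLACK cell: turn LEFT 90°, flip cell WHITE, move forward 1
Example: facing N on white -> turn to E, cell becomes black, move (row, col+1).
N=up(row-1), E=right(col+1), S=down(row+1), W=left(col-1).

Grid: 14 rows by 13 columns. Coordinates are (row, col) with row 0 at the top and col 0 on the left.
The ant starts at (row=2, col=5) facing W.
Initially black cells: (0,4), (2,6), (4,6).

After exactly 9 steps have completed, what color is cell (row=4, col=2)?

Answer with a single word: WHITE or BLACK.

Step 1: on WHITE (2,5): turn R to N, flip to black, move to (1,5). |black|=4
Step 2: on WHITE (1,5): turn R to E, flip to black, move to (1,6). |black|=5
Step 3: on WHITE (1,6): turn R to S, flip to black, move to (2,6). |black|=6
Step 4: on BLACK (2,6): turn L to E, flip to white, move to (2,7). |black|=5
Step 5: on WHITE (2,7): turn R to S, flip to black, move to (3,7). |black|=6
Step 6: on WHITE (3,7): turn R to W, flip to black, move to (3,6). |black|=7
Step 7: on WHITE (3,6): turn R to N, flip to black, move to (2,6). |black|=8
Step 8: on WHITE (2,6): turn R to E, flip to black, move to (2,7). |black|=9
Step 9: on BLACK (2,7): turn L to N, flip to white, move to (1,7). |black|=8

Answer: WHITE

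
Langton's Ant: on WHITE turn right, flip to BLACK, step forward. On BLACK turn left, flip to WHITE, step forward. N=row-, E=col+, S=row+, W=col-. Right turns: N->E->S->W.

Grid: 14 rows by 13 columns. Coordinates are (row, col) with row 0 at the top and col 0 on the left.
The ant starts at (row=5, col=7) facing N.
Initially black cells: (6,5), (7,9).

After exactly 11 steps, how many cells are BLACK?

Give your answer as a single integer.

Answer: 9

Derivation:
Step 1: on WHITE (5,7): turn R to E, flip to black, move to (5,8). |black|=3
Step 2: on WHITE (5,8): turn R to S, flip to black, move to (6,8). |black|=4
Step 3: on WHITE (6,8): turn R to W, flip to black, move to (6,7). |black|=5
Step 4: on WHITE (6,7): turn R to N, flip to black, move to (5,7). |black|=6
Step 5: on BLACK (5,7): turn L to W, flip to white, move to (5,6). |black|=5
Step 6: on WHITE (5,6): turn R to N, flip to black, move to (4,6). |black|=6
Step 7: on WHITE (4,6): turn R to E, flip to black, move to (4,7). |black|=7
Step 8: on WHITE (4,7): turn R to S, flip to black, move to (5,7). |black|=8
Step 9: on WHITE (5,7): turn R to W, flip to black, move to (5,6). |black|=9
Step 10: on BLACK (5,6): turn L to S, flip to white, move to (6,6). |black|=8
Step 11: on WHITE (6,6): turn R to W, flip to black, move to (6,5). |black|=9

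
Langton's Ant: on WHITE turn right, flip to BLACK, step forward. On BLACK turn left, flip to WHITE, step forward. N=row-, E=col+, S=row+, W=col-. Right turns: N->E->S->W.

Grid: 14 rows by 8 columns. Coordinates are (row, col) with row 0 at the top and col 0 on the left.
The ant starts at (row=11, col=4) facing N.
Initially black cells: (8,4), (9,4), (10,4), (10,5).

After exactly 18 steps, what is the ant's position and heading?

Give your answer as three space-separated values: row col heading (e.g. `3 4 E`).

Step 1: on WHITE (11,4): turn R to E, flip to black, move to (11,5). |black|=5
Step 2: on WHITE (11,5): turn R to S, flip to black, move to (12,5). |black|=6
Step 3: on WHITE (12,5): turn R to W, flip to black, move to (12,4). |black|=7
Step 4: on WHITE (12,4): turn R to N, flip to black, move to (11,4). |black|=8
Step 5: on BLACK (11,4): turn L to W, flip to white, move to (11,3). |black|=7
Step 6: on WHITE (11,3): turn R to N, flip to black, move to (10,3). |black|=8
Step 7: on WHITE (10,3): turn R to E, flip to black, move to (10,4). |black|=9
Step 8: on BLACK (10,4): turn L to N, flip to white, move to (9,4). |black|=8
Step 9: on BLACK (9,4): turn L to W, flip to white, move to (9,3). |black|=7
Step 10: on WHITE (9,3): turn R to N, flip to black, move to (8,3). |black|=8
Step 11: on WHITE (8,3): turn R to E, flip to black, move to (8,4). |black|=9
Step 12: on BLACK (8,4): turn L to N, flip to white, move to (7,4). |black|=8
Step 13: on WHITE (7,4): turn R to E, flip to black, move to (7,5). |black|=9
Step 14: on WHITE (7,5): turn R to S, flip to black, move to (8,5). |black|=10
Step 15: on WHITE (8,5): turn R to W, flip to black, move to (8,4). |black|=11
Step 16: on WHITE (8,4): turn R to N, flip to black, move to (7,4). |black|=12
Step 17: on BLACK (7,4): turn L to W, flip to white, move to (7,3). |black|=11
Step 18: on WHITE (7,3): turn R to N, flip to black, move to (6,3). |black|=12

Answer: 6 3 N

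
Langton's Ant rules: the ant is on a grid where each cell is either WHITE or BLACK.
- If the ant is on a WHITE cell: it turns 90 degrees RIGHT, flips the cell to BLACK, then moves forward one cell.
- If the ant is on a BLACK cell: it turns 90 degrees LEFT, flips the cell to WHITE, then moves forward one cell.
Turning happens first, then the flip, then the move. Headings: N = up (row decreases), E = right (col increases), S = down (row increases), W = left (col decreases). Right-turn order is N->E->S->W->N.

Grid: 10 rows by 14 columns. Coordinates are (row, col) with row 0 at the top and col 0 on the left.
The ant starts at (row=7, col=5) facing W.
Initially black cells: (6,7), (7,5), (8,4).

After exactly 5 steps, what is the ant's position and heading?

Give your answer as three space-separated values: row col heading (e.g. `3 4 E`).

Answer: 8 3 N

Derivation:
Step 1: on BLACK (7,5): turn L to S, flip to white, move to (8,5). |black|=2
Step 2: on WHITE (8,5): turn R to W, flip to black, move to (8,4). |black|=3
Step 3: on BLACK (8,4): turn L to S, flip to white, move to (9,4). |black|=2
Step 4: on WHITE (9,4): turn R to W, flip to black, move to (9,3). |black|=3
Step 5: on WHITE (9,3): turn R to N, flip to black, move to (8,3). |black|=4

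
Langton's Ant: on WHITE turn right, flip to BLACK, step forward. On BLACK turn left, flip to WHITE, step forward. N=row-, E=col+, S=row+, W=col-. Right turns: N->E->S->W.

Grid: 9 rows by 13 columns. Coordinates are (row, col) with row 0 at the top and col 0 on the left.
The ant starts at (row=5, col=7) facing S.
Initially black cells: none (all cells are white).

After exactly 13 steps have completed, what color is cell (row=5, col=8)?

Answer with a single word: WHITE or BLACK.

Step 1: on WHITE (5,7): turn R to W, flip to black, move to (5,6). |black|=1
Step 2: on WHITE (5,6): turn R to N, flip to black, move to (4,6). |black|=2
Step 3: on WHITE (4,6): turn R to E, flip to black, move to (4,7). |black|=3
Step 4: on WHITE (4,7): turn R to S, flip to black, move to (5,7). |black|=4
Step 5: on BLACK (5,7): turn L to E, flip to white, move to (5,8). |black|=3
Step 6: on WHITE (5,8): turn R to S, flip to black, move to (6,8). |black|=4
Step 7: on WHITE (6,8): turn R to W, flip to black, move to (6,7). |black|=5
Step 8: on WHITE (6,7): turn R to N, flip to black, move to (5,7). |black|=6
Step 9: on WHITE (5,7): turn R to E, flip to black, move to (5,8). |black|=7
Step 10: on BLACK (5,8): turn L to N, flip to white, move to (4,8). |black|=6
Step 11: on WHITE (4,8): turn R to E, flip to black, move to (4,9). |black|=7
Step 12: on WHITE (4,9): turn R to S, flip to black, move to (5,9). |black|=8
Step 13: on WHITE (5,9): turn R to W, flip to black, move to (5,8). |black|=9

Answer: WHITE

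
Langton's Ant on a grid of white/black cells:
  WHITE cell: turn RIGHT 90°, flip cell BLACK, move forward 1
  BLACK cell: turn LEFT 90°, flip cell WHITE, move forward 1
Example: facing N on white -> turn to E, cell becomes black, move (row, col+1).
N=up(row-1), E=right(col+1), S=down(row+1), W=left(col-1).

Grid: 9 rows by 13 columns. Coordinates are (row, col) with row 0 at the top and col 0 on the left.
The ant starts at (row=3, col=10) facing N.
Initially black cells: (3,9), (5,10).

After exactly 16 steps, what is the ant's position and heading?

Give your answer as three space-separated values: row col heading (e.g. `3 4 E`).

Answer: 3 12 S

Derivation:
Step 1: on WHITE (3,10): turn R to E, flip to black, move to (3,11). |black|=3
Step 2: on WHITE (3,11): turn R to S, flip to black, move to (4,11). |black|=4
Step 3: on WHITE (4,11): turn R to W, flip to black, move to (4,10). |black|=5
Step 4: on WHITE (4,10): turn R to N, flip to black, move to (3,10). |black|=6
Step 5: on BLACK (3,10): turn L to W, flip to white, move to (3,9). |black|=5
Step 6: on BLACK (3,9): turn L to S, flip to white, move to (4,9). |black|=4
Step 7: on WHITE (4,9): turn R to W, flip to black, move to (4,8). |black|=5
Step 8: on WHITE (4,8): turn R to N, flip to black, move to (3,8). |black|=6
Step 9: on WHITE (3,8): turn R to E, flip to black, move to (3,9). |black|=7
Step 10: on WHITE (3,9): turn R to S, flip to black, move to (4,9). |black|=8
Step 11: on BLACK (4,9): turn L to E, flip to white, move to (4,10). |black|=7
Step 12: on BLACK (4,10): turn L to N, flip to white, move to (3,10). |black|=6
Step 13: on WHITE (3,10): turn R to E, flip to black, move to (3,11). |black|=7
Step 14: on BLACK (3,11): turn L to N, flip to white, move to (2,11). |black|=6
Step 15: on WHITE (2,11): turn R to E, flip to black, move to (2,12). |black|=7
Step 16: on WHITE (2,12): turn R to S, flip to black, move to (3,12). |black|=8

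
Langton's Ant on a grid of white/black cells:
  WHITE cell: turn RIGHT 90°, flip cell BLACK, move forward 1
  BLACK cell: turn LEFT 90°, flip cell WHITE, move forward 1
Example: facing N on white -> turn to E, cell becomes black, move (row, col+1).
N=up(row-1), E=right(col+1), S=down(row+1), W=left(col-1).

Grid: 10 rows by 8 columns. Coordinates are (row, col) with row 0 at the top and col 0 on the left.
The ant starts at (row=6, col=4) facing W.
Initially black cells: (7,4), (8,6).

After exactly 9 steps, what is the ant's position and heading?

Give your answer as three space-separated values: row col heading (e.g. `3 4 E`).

Answer: 7 4 N

Derivation:
Step 1: on WHITE (6,4): turn R to N, flip to black, move to (5,4). |black|=3
Step 2: on WHITE (5,4): turn R to E, flip to black, move to (5,5). |black|=4
Step 3: on WHITE (5,5): turn R to S, flip to black, move to (6,5). |black|=5
Step 4: on WHITE (6,5): turn R to W, flip to black, move to (6,4). |black|=6
Step 5: on BLACK (6,4): turn L to S, flip to white, move to (7,4). |black|=5
Step 6: on BLACK (7,4): turn L to E, flip to white, move to (7,5). |black|=4
Step 7: on WHITE (7,5): turn R to S, flip to black, move to (8,5). |black|=5
Step 8: on WHITE (8,5): turn R to W, flip to black, move to (8,4). |black|=6
Step 9: on WHITE (8,4): turn R to N, flip to black, move to (7,4). |black|=7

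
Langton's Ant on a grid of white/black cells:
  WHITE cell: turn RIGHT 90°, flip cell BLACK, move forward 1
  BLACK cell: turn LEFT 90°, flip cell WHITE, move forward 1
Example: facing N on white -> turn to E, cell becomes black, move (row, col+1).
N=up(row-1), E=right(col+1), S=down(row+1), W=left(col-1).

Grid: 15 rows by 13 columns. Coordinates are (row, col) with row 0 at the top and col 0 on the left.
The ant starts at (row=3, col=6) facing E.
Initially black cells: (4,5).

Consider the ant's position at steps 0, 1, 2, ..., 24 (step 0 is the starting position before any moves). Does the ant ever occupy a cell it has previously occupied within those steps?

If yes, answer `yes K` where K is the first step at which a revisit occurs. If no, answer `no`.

Answer: yes 6

Derivation:
Step 1: on WHITE (3,6): turn R to S, flip to black, move to (4,6). |black|=2 — new cell
Step 2: on WHITE (4,6): turn R to W, flip to black, move to (4,5). |black|=3 — new cell
Step 3: on BLACK (4,5): turn L to S, flip to white, move to (5,5). |black|=2 — new cell
Step 4: on WHITE (5,5): turn R to W, flip to black, move to (5,4). |black|=3 — new cell
Step 5: on WHITE (5,4): turn R to N, flip to black, move to (4,4). |black|=4 — new cell
Step 6: on WHITE (4,4): turn R to E, flip to black, move to (4,5). |black|=5 — REVISIT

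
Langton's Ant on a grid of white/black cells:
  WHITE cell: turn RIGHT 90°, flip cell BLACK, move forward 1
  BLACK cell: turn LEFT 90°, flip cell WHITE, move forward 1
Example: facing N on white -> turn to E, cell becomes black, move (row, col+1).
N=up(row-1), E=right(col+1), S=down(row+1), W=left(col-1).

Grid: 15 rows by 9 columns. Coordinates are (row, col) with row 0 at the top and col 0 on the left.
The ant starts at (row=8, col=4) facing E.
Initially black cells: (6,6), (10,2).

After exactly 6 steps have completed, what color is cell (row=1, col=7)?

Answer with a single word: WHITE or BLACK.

Answer: WHITE

Derivation:
Step 1: on WHITE (8,4): turn R to S, flip to black, move to (9,4). |black|=3
Step 2: on WHITE (9,4): turn R to W, flip to black, move to (9,3). |black|=4
Step 3: on WHITE (9,3): turn R to N, flip to black, move to (8,3). |black|=5
Step 4: on WHITE (8,3): turn R to E, flip to black, move to (8,4). |black|=6
Step 5: on BLACK (8,4): turn L to N, flip to white, move to (7,4). |black|=5
Step 6: on WHITE (7,4): turn R to E, flip to black, move to (7,5). |black|=6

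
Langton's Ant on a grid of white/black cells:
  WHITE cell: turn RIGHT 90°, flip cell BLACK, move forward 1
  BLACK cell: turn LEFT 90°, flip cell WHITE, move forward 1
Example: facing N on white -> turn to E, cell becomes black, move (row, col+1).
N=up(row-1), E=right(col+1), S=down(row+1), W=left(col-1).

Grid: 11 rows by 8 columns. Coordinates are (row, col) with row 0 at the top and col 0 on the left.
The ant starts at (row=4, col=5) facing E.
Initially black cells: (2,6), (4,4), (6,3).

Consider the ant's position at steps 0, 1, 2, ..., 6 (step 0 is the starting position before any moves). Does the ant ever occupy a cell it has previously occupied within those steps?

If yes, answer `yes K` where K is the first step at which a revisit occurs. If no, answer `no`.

Answer: no

Derivation:
Step 1: on WHITE (4,5): turn R to S, flip to black, move to (5,5). |black|=4 — new cell
Step 2: on WHITE (5,5): turn R to W, flip to black, move to (5,4). |black|=5 — new cell
Step 3: on WHITE (5,4): turn R to N, flip to black, move to (4,4). |black|=6 — new cell
Step 4: on BLACK (4,4): turn L to W, flip to white, move to (4,3). |black|=5 — new cell
Step 5: on WHITE (4,3): turn R to N, flip to black, move to (3,3). |black|=6 — new cell
Step 6: on WHITE (3,3): turn R to E, flip to black, move to (3,4). |black|=7 — new cell
No revisit within 6 steps.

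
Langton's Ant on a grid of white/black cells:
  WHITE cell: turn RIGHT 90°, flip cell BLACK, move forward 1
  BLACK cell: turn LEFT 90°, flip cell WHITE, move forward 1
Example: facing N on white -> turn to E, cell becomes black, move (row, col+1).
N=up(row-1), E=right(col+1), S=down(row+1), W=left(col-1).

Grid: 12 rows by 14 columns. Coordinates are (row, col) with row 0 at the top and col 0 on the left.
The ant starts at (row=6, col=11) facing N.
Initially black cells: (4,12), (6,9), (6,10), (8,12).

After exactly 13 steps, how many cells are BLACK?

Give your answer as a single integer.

Step 1: on WHITE (6,11): turn R to E, flip to black, move to (6,12). |black|=5
Step 2: on WHITE (6,12): turn R to S, flip to black, move to (7,12). |black|=6
Step 3: on WHITE (7,12): turn R to W, flip to black, move to (7,11). |black|=7
Step 4: on WHITE (7,11): turn R to N, flip to black, move to (6,11). |black|=8
Step 5: on BLACK (6,11): turn L to W, flip to white, move to (6,10). |black|=7
Step 6: on BLACK (6,10): turn L to S, flip to white, move to (7,10). |black|=6
Step 7: on WHITE (7,10): turn R to W, flip to black, move to (7,9). |black|=7
Step 8: on WHITE (7,9): turn R to N, flip to black, move to (6,9). |black|=8
Step 9: on BLACK (6,9): turn L to W, flip to white, move to (6,8). |black|=7
Step 10: on WHITE (6,8): turn R to N, flip to black, move to (5,8). |black|=8
Step 11: on WHITE (5,8): turn R to E, flip to black, move to (5,9). |black|=9
Step 12: on WHITE (5,9): turn R to S, flip to black, move to (6,9). |black|=10
Step 13: on WHITE (6,9): turn R to W, flip to black, move to (6,8). |black|=11

Answer: 11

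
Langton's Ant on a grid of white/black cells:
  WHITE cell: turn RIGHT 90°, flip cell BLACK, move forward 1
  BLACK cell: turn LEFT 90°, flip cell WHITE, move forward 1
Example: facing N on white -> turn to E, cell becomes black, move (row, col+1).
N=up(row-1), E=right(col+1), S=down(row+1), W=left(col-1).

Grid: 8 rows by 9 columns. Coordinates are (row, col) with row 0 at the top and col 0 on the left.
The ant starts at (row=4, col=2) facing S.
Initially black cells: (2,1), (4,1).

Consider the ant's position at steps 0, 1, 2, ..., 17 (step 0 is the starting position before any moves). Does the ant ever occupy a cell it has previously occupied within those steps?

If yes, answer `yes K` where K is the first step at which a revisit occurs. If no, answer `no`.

Step 1: on WHITE (4,2): turn R to W, flip to black, move to (4,1). |black|=3 — new cell
Step 2: on BLACK (4,1): turn L to S, flip to white, move to (5,1). |black|=2 — new cell
Step 3: on WHITE (5,1): turn R to W, flip to black, move to (5,0). |black|=3 — new cell
Step 4: on WHITE (5,0): turn R to N, flip to black, move to (4,0). |black|=4 — new cell
Step 5: on WHITE (4,0): turn R to E, flip to black, move to (4,1). |black|=5 — REVISIT

Answer: yes 5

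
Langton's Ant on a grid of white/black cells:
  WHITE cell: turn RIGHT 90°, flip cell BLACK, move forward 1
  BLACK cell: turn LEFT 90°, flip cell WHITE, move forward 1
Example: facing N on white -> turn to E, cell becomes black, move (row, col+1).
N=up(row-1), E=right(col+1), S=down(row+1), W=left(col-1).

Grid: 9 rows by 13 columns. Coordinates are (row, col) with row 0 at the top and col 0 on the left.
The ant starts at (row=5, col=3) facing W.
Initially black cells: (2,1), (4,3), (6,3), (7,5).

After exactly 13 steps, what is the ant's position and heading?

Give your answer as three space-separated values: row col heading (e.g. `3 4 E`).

Answer: 4 3 N

Derivation:
Step 1: on WHITE (5,3): turn R to N, flip to black, move to (4,3). |black|=5
Step 2: on BLACK (4,3): turn L to W, flip to white, move to (4,2). |black|=4
Step 3: on WHITE (4,2): turn R to N, flip to black, move to (3,2). |black|=5
Step 4: on WHITE (3,2): turn R to E, flip to black, move to (3,3). |black|=6
Step 5: on WHITE (3,3): turn R to S, flip to black, move to (4,3). |black|=7
Step 6: on WHITE (4,3): turn R to W, flip to black, move to (4,2). |black|=8
Step 7: on BLACK (4,2): turn L to S, flip to white, move to (5,2). |black|=7
Step 8: on WHITE (5,2): turn R to W, flip to black, move to (5,1). |black|=8
Step 9: on WHITE (5,1): turn R to N, flip to black, move to (4,1). |black|=9
Step 10: on WHITE (4,1): turn R to E, flip to black, move to (4,2). |black|=10
Step 11: on WHITE (4,2): turn R to S, flip to black, move to (5,2). |black|=11
Step 12: on BLACK (5,2): turn L to E, flip to white, move to (5,3). |black|=10
Step 13: on BLACK (5,3): turn L to N, flip to white, move to (4,3). |black|=9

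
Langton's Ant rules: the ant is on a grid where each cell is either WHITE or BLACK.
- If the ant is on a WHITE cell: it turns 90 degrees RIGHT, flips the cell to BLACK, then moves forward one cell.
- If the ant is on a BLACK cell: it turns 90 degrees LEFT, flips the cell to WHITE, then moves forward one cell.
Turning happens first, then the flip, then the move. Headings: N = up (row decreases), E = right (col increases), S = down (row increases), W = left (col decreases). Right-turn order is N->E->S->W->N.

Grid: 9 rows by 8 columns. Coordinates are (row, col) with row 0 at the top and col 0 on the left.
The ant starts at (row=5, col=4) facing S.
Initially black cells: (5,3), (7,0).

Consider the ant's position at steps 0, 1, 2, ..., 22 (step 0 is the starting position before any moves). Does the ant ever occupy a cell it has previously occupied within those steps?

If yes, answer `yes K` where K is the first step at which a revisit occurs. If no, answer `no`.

Answer: yes 5

Derivation:
Step 1: on WHITE (5,4): turn R to W, flip to black, move to (5,3). |black|=3 — new cell
Step 2: on BLACK (5,3): turn L to S, flip to white, move to (6,3). |black|=2 — new cell
Step 3: on WHITE (6,3): turn R to W, flip to black, move to (6,2). |black|=3 — new cell
Step 4: on WHITE (6,2): turn R to N, flip to black, move to (5,2). |black|=4 — new cell
Step 5: on WHITE (5,2): turn R to E, flip to black, move to (5,3). |black|=5 — REVISIT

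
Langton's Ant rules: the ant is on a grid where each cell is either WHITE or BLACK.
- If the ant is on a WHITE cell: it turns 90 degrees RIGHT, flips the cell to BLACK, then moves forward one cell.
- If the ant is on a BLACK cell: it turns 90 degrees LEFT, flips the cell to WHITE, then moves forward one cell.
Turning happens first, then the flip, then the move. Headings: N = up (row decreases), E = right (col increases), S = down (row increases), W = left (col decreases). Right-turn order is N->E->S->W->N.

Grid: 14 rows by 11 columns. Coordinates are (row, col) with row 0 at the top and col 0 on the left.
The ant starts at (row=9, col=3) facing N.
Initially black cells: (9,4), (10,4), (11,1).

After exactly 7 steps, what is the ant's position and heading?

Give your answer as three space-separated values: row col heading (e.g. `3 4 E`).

Answer: 8 3 W

Derivation:
Step 1: on WHITE (9,3): turn R to E, flip to black, move to (9,4). |black|=4
Step 2: on BLACK (9,4): turn L to N, flip to white, move to (8,4). |black|=3
Step 3: on WHITE (8,4): turn R to E, flip to black, move to (8,5). |black|=4
Step 4: on WHITE (8,5): turn R to S, flip to black, move to (9,5). |black|=5
Step 5: on WHITE (9,5): turn R to W, flip to black, move to (9,4). |black|=6
Step 6: on WHITE (9,4): turn R to N, flip to black, move to (8,4). |black|=7
Step 7: on BLACK (8,4): turn L to W, flip to white, move to (8,3). |black|=6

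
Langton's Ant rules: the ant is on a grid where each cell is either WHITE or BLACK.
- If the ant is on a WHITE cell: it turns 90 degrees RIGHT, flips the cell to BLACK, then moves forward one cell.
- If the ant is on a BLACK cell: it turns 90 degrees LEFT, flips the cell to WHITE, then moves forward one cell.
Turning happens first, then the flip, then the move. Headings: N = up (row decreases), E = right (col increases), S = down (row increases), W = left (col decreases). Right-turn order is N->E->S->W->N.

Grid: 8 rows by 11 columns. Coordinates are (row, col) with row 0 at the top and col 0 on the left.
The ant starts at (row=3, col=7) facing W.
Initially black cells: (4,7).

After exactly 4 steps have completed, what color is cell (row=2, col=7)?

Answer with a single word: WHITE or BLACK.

Step 1: on WHITE (3,7): turn R to N, flip to black, move to (2,7). |black|=2
Step 2: on WHITE (2,7): turn R to E, flip to black, move to (2,8). |black|=3
Step 3: on WHITE (2,8): turn R to S, flip to black, move to (3,8). |black|=4
Step 4: on WHITE (3,8): turn R to W, flip to black, move to (3,7). |black|=5

Answer: BLACK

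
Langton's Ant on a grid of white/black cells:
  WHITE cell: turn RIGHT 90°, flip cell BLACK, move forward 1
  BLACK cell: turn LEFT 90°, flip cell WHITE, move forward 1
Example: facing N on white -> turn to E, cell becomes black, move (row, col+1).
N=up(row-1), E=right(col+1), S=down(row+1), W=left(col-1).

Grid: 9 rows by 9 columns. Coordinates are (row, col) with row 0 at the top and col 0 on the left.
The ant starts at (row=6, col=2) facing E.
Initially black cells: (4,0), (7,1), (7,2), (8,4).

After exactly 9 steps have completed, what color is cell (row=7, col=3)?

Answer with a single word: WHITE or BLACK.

Answer: WHITE

Derivation:
Step 1: on WHITE (6,2): turn R to S, flip to black, move to (7,2). |black|=5
Step 2: on BLACK (7,2): turn L to E, flip to white, move to (7,3). |black|=4
Step 3: on WHITE (7,3): turn R to S, flip to black, move to (8,3). |black|=5
Step 4: on WHITE (8,3): turn R to W, flip to black, move to (8,2). |black|=6
Step 5: on WHITE (8,2): turn R to N, flip to black, move to (7,2). |black|=7
Step 6: on WHITE (7,2): turn R to E, flip to black, move to (7,3). |black|=8
Step 7: on BLACK (7,3): turn L to N, flip to white, move to (6,3). |black|=7
Step 8: on WHITE (6,3): turn R to E, flip to black, move to (6,4). |black|=8
Step 9: on WHITE (6,4): turn R to S, flip to black, move to (7,4). |black|=9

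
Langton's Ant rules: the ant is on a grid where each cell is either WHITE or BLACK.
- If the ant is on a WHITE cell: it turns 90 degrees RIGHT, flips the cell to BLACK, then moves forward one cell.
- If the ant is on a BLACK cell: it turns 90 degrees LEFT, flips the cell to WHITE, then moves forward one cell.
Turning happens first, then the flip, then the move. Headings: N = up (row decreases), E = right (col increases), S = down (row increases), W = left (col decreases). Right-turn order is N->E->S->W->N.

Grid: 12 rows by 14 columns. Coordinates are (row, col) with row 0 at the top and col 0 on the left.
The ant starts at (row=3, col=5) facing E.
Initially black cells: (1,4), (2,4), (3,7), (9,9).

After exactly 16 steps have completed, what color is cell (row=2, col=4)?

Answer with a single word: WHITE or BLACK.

Answer: WHITE

Derivation:
Step 1: on WHITE (3,5): turn R to S, flip to black, move to (4,5). |black|=5
Step 2: on WHITE (4,5): turn R to W, flip to black, move to (4,4). |black|=6
Step 3: on WHITE (4,4): turn R to N, flip to black, move to (3,4). |black|=7
Step 4: on WHITE (3,4): turn R to E, flip to black, move to (3,5). |black|=8
Step 5: on BLACK (3,5): turn L to N, flip to white, move to (2,5). |black|=7
Step 6: on WHITE (2,5): turn R to E, flip to black, move to (2,6). |black|=8
Step 7: on WHITE (2,6): turn R to S, flip to black, move to (3,6). |black|=9
Step 8: on WHITE (3,6): turn R to W, flip to black, move to (3,5). |black|=10
Step 9: on WHITE (3,5): turn R to N, flip to black, move to (2,5). |black|=11
Step 10: on BLACK (2,5): turn L to W, flip to white, move to (2,4). |black|=10
Step 11: on BLACK (2,4): turn L to S, flip to white, move to (3,4). |black|=9
Step 12: on BLACK (3,4): turn L to E, flip to white, move to (3,5). |black|=8
Step 13: on BLACK (3,5): turn L to N, flip to white, move to (2,5). |black|=7
Step 14: on WHITE (2,5): turn R to E, flip to black, move to (2,6). |black|=8
Step 15: on BLACK (2,6): turn L to N, flip to white, move to (1,6). |black|=7
Step 16: on WHITE (1,6): turn R to E, flip to black, move to (1,7). |black|=8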